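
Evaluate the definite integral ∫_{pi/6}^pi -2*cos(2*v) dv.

An antiderivative is F(v) = -sin(2*v).
Then F(pi) - F(pi/6) = (0) - (-sqrt(3)/2) = sqrt(3)/2.

sqrt(3)/2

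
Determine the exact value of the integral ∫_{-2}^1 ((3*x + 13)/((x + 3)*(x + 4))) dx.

-log(5) + 9*log(2)

Factor the denominator: x**2 + 7*x + 12 = (x + 4)(x + 3).
Partial fractions: (3*x + 13)/((x + 3)*(x + 4)) = -1/(x + 4) + 4/(x + 3).
An antiderivative is F(x) = 4*log(x + 3) - log(x + 4).
Then F(1) - F(-2) = (-log(5) + 8*log(2)) - (-log(2)) = -log(5) + 9*log(2).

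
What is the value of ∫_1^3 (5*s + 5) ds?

By the power rule, an antiderivative is F(s) = 5*s**2/2 + 5*s.
Then F(3) - F(1) = (75/2) - (15/2) = 30.

30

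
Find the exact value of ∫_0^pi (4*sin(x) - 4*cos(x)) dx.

An antiderivative is F(x) = -4*sin(x) - 4*cos(x).
Then F(pi) - F(0) = (4) - (-4) = 8.

8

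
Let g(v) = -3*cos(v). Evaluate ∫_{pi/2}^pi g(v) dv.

An antiderivative is F(v) = -3*sin(v).
Then F(pi) - F(pi/2) = (0) - (-3) = 3.

3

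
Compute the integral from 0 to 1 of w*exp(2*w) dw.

1/4 + exp(2)/4

Integrate by parts once (u = w, dv = exp(2*w) dw).
An antiderivative is F(w) = (2*w - 1)*exp(2*w)/4.
Then F(1) - F(0) = (exp(2)/4) - (-1/4) = 1/4 + exp(2)/4.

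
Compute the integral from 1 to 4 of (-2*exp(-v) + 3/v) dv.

An antiderivative is F(v) = 3*log(v) + 2*exp(-v).
Then F(4) - F(1) = (2*exp(-4) + 6*log(2)) - (2*exp(-1)) = -2*exp(-1) + 2*exp(-4) + 6*log(2).

-2*exp(-1) + 2*exp(-4) + 6*log(2)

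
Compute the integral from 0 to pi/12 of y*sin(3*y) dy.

sqrt(2)*(4 - pi)/72

Integrate by parts once (u = y, dv = sin(3*y) dy).
An antiderivative is F(y) = -y*cos(3*y)/3 + sin(3*y)/9.
Then F(pi/12) - F(0) = (sqrt(2)*(4 - pi)/72) - (0) = sqrt(2)*(4 - pi)/72.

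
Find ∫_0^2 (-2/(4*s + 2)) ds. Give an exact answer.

-log(10)/2 + log(2)/2

An antiderivative is F(s) = -log(4*s + 2)/2.
Then F(2) - F(0) = (-log(10)/2) - (-log(2)/2) = -log(10)/2 + log(2)/2.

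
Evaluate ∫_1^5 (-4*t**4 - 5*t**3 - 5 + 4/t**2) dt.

By the power rule, an antiderivative is F(t) = -4*t**5/5 - 5*t**4/4 - 5*t - 4/t.
Then F(5) - F(1) = (-66141/20) - (-221/20) = -3296.

-3296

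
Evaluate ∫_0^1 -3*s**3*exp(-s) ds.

-18 + 48*exp(-1)

Integrate by parts 3 times (u = s^3, dv = -3*exp(-s) ds).
An antiderivative is F(s) = (3*s**3 + 9*s**2 + 18*s + 18)*exp(-s).
Then F(1) - F(0) = (48*exp(-1)) - (18) = -18 + 48*exp(-1).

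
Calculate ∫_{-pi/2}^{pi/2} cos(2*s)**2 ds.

Use the identity cos^2(2*s) = (1 + cos(4*s))/2.
An antiderivative is F(s) = s/2 + sin(4*s)/8.
Then F(pi/2) - F(-pi/2) = (pi/4) - (-pi/4) = pi/2.

pi/2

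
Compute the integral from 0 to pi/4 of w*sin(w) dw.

sqrt(2)*(4 - pi)/8

Integrate by parts once (u = w, dv = sin(w) dw).
An antiderivative is F(w) = -w*cos(w) + sin(w).
Then F(pi/4) - F(0) = (sqrt(2)*(4 - pi)/8) - (0) = sqrt(2)*(4 - pi)/8.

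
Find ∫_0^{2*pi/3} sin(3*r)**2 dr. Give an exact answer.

pi/3

Use the identity sin^2(3*r) = (1 - cos(6*r))/2.
An antiderivative is F(r) = r/2 - sin(6*r)/12.
Then F(2*pi/3) - F(0) = (pi/3) - (0) = pi/3.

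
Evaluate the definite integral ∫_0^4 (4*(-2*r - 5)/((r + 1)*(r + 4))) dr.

-4*log(5) - 4*log(2)

Factor the denominator: r**2 + 5*r + 4 = (r + 4)(r + 1).
Partial fractions: 4*(-2*r - 5)/((r + 1)*(r + 4)) = -4/(r + 4) - 4/(r + 1).
An antiderivative is F(r) = -4*log(r + 1) - 4*log(r + 4).
Then F(4) - F(0) = (-12*log(2) - 4*log(5)) - (-8*log(2)) = -4*log(5) - 4*log(2).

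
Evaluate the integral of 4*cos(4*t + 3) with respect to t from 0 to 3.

Let u = 4*t + 3, so du = 4 dt. When t = 0, u = 3; when t = 3, u = 15.
The integral becomes ∫ cos(u) du from 3 to 15, with antiderivative sin(u).
Back in t: F(t) = sin(4*t + 3).
Then F(3) - F(0) = (sin(15)) - (sin(3)) = -sin(3) + sin(15).

-sin(3) + sin(15)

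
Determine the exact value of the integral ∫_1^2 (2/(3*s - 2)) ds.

4*log(2)/3

An antiderivative is F(s) = 2*log(3*s - 2)/3.
Then F(2) - F(1) = (4*log(2)/3) - (0) = 4*log(2)/3.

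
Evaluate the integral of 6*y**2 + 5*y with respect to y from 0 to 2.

By the power rule, an antiderivative is F(y) = 2*y**3 + 5*y**2/2.
Then F(2) - F(0) = (26) - (0) = 26.

26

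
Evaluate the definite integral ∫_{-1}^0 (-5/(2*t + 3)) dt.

-5*log(3)/2

An antiderivative is F(t) = -5*log(2*t + 3)/2.
Then F(0) - F(-1) = (-5*log(3)/2) - (0) = -5*log(3)/2.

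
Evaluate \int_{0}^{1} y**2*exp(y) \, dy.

-2 + E

Integrate by parts twice (u = y^2, dv = exp(y) dy).
An antiderivative is F(y) = (y**2 - 2*y + 2)*exp(y).
Then F(1) - F(0) = (E) - (2) = -2 + E.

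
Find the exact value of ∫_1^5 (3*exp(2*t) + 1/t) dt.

-3*exp(2)/2 + log(5) + 3*exp(10)/2

An antiderivative is F(t) = 3*exp(2*t)/2 + log(t).
Then F(5) - F(1) = (log(5) + 3*exp(10)/2) - (3*exp(2)/2) = -3*exp(2)/2 + log(5) + 3*exp(10)/2.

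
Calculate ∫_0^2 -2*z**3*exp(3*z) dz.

-92*exp(6)/27 - 4/27

Integrate by parts 3 times (u = z^3, dv = -2*exp(3*z) dz).
An antiderivative is F(z) = (-18*z**3 + 18*z**2 - 12*z + 4)*exp(3*z)/27.
Then F(2) - F(0) = (-92*exp(6)/27) - (4/27) = -92*exp(6)/27 - 4/27.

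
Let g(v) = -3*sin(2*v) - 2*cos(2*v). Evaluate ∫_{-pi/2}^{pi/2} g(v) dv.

0

An antiderivative is F(v) = -sin(2*v) + 3*cos(2*v)/2.
Then F(pi/2) - F(-pi/2) = (-3/2) - (-3/2) = 0.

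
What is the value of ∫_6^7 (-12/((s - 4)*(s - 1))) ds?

Factor the denominator: s**2 - 5*s + 4 = (s - 1)(s - 4).
Partial fractions: -12/((s - 4)*(s - 1)) = 4/(s - 1) - 4/(s - 4).
An antiderivative is F(s) = -4*log(s - 4) + 4*log(s - 1).
Then F(7) - F(6) = (log(16)) - (-4*log(2) + 4*log(5)) = -4*log(5) + 8*log(2).

-4*log(5) + 8*log(2)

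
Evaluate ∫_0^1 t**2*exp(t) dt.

-2 + E

Integrate by parts twice (u = t^2, dv = exp(t) dt).
An antiderivative is F(t) = (t**2 - 2*t + 2)*exp(t).
Then F(1) - F(0) = (E) - (2) = -2 + E.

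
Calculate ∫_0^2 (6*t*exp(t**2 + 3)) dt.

-3*(1 - exp(4))*exp(3)

Let u = t**2 + 3, so du = 2*t dt. When t = 0, u = 3; when t = 2, u = 7.
The integral becomes 3·∫ exp(u) du from 3 to 7, with antiderivative 3*exp(u).
Back in t: F(t) = 3*exp(t**2 + 3).
Then F(2) - F(0) = (3*exp(7)) - (3*exp(3)) = -3*(1 - exp(4))*exp(3).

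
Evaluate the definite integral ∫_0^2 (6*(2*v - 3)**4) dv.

Let u = 2*v - 3, so du = 2 dv. When v = 0, u = -3; when v = 2, u = 1.
The integral becomes 3·∫ u**4 du from -3 to 1, with antiderivative 3*u**5/5.
Back in v: F(v) = 3*(2*v - 3)**5/5.
Then F(2) - F(0) = (3/5) - (-729/5) = 732/5.

732/5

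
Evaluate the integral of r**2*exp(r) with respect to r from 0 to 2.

Integrate by parts twice (u = r^2, dv = exp(r) dr).
An antiderivative is F(r) = (r**2 - 2*r + 2)*exp(r).
Then F(2) - F(0) = (2*exp(2)) - (2) = -2 + 2*exp(2).

-2 + 2*exp(2)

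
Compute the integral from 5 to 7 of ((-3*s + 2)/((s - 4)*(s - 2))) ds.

Factor the denominator: s**2 - 6*s + 8 = (s - 2)(s - 4).
Partial fractions: (-3*s + 2)/((s - 4)*(s - 2)) = 2/(s - 2) - 5/(s - 4).
An antiderivative is F(s) = -5*log(s - 4) + 2*log(s - 2).
Then F(7) - F(5) = (-5*log(3) + 2*log(5)) - (log(9)) = -7*log(3) + 2*log(5).

-7*log(3) + 2*log(5)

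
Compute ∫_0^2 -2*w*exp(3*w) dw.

-10*exp(6)/9 - 2/9

Integrate by parts once (u = w, dv = -2*exp(3*w) dw).
An antiderivative is F(w) = (-6*w + 2)*exp(3*w)/9.
Then F(2) - F(0) = (-10*exp(6)/9) - (2/9) = -10*exp(6)/9 - 2/9.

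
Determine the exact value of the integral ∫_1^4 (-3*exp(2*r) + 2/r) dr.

-3*exp(8)/2 + log(16) + 3*exp(2)/2

An antiderivative is F(r) = -3*exp(2*r)/2 + 2*log(r).
Then F(4) - F(1) = (-3*exp(8)/2 + log(16)) - (-3*exp(2)/2) = -3*exp(8)/2 + log(16) + 3*exp(2)/2.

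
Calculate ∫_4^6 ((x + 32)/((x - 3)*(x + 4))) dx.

-4*log(5) + 5*log(3) + 8*log(2)

Factor the denominator: x**2 + x - 12 = (x + 4)(x - 3).
Partial fractions: (x + 32)/((x - 3)*(x + 4)) = -4/(x + 4) + 5/(x - 3).
An antiderivative is F(x) = 5*log(x - 3) - 4*log(x + 4).
Then F(6) - F(4) = (-4*log(5) - 4*log(2) + 5*log(3)) - (-12*log(2)) = -4*log(5) + 5*log(3) + 8*log(2).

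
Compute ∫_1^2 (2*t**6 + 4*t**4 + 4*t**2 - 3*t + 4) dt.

By the power rule, an antiderivative is F(t) = 2*t**7/7 + 4*t**5/5 + 4*t**3/3 - 3*t**2/2 + 4*t.
Then F(2) - F(1) = (7858/105) - (1033/210) = 14683/210.

14683/210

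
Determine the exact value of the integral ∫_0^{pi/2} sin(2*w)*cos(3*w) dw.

Use the identity sin(2*w)cos(3*w) = [sin(5*w) + sin(-w)]/2.
An antiderivative is F(w) = cos(w)/2 - cos(5*w)/10.
Then F(pi/2) - F(0) = (0) - (2/5) = -2/5.

-2/5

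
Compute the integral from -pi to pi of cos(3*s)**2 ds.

pi

Use the identity cos^2(3*s) = (1 + cos(6*s))/2.
An antiderivative is F(s) = s/2 + sin(6*s)/12.
Then F(pi) - F(-pi) = (pi/2) - (-pi/2) = pi.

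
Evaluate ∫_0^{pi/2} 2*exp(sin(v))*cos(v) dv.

Let u = sin(v), so du = cos(v) dv. When v = 0, u = 0; when v = pi/2, u = 1.
The integral becomes 2·∫ exp(u) du from 0 to 1, with antiderivative 2*exp(u).
Back in v: F(v) = 2*exp(sin(v)).
Then F(pi/2) - F(0) = (2*E) - (2) = -2 + 2*E.

-2 + 2*E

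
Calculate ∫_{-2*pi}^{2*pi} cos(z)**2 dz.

2*pi

Use the identity cos^2(z) = (1 + cos(2*z))/2.
An antiderivative is F(z) = z/2 + sin(2*z)/4.
Then F(2*pi) - F(-2*pi) = (pi) - (-pi) = 2*pi.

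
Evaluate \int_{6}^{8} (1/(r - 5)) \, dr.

log(3)

An antiderivative is F(r) = log(r - 5).
Then F(8) - F(6) = (log(3)) - (0) = log(3).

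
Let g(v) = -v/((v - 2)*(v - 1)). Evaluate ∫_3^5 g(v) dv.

Factor the denominator: v**2 - 3*v + 2 = (v - 1)(v - 2).
Partial fractions: -v/((v - 2)*(v - 1)) = 1/(v - 1) - 2/(v - 2).
An antiderivative is F(v) = -2*log(v - 2) + log(v - 1).
Then F(5) - F(3) = (log(4/9)) - (log(2)) = log(2/9).

log(2/9)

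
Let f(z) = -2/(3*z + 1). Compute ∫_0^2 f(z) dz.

An antiderivative is F(z) = -2*log(3*z + 1)/3.
Then F(2) - F(0) = (-2*log(7)/3) - (0) = -2*log(7)/3.

-2*log(7)/3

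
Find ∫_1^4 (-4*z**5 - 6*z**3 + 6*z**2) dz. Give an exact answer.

-5973/2

By the power rule, an antiderivative is F(z) = -2*z**6/3 - 3*z**4/2 + 2*z**3.
Then F(4) - F(1) = (-8960/3) - (-1/6) = -5973/2.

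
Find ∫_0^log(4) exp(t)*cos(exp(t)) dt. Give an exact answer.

-sin(1) + sin(4)

Let u = exp(t), so du = exp(t) dt. When t = 0, u = 1; when t = log(4), u = 4.
The integral becomes ∫ cos(u) du from 1 to 4, with antiderivative sin(u).
Back in t: F(t) = sin(exp(t)).
Then F(log(4)) - F(0) = (sin(4)) - (sin(1)) = -sin(1) + sin(4).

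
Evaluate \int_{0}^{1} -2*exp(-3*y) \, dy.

An antiderivative is F(y) = 2*exp(-3*y)/3.
Then F(1) - F(0) = (2*exp(-3)/3) - (2/3) = -2/3 + 2*exp(-3)/3.

-2/3 + 2*exp(-3)/3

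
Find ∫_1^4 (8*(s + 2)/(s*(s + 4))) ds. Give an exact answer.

Factor the denominator: s**2 + 4*s = (s + 4)s.
Partial fractions: 8*(s + 2)/(s*(s + 4)) = 4/(s + 4) + 4/s.
An antiderivative is F(s) = 4*log(s) + 4*log(s + 4).
Then F(4) - F(1) = (20*log(2)) - (4*log(5)) = -4*log(5) + 20*log(2).

-4*log(5) + 20*log(2)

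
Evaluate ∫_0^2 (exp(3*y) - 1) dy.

An antiderivative is F(y) = exp(3*y)/3 - y.
Then F(2) - F(0) = (-2 + exp(6)/3) - (1/3) = -7/3 + exp(6)/3.

-7/3 + exp(6)/3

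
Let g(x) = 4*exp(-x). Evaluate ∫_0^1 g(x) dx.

An antiderivative is F(x) = -4*exp(-x).
Then F(1) - F(0) = (-4*exp(-1)) - (-4) = 4 - 4*exp(-1).

4 - 4*exp(-1)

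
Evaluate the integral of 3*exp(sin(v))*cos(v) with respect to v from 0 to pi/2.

Let u = sin(v), so du = cos(v) dv. When v = 0, u = 0; when v = pi/2, u = 1.
The integral becomes 3·∫ exp(u) du from 0 to 1, with antiderivative 3*exp(u).
Back in v: F(v) = 3*exp(sin(v)).
Then F(pi/2) - F(0) = (3*E) - (3) = -3 + 3*E.

-3 + 3*E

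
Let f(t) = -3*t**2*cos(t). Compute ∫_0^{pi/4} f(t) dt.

Integrate by parts twice (u = t^2, dv = -3*cos(t) dt).
An antiderivative is F(t) = -3*t**2*sin(t) - 6*t*cos(t) + 6*sin(t).
Then F(pi/4) - F(0) = (3*sqrt(2)*(-8*pi - pi**2 + 32)/32) - (0) = 3*sqrt(2)*(-8*pi - pi**2 + 32)/32.

3*sqrt(2)*(-8*pi - pi**2 + 32)/32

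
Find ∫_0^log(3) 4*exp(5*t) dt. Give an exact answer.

Let u = exp(t), so du = exp(t) dt. When t = 0, u = 1; when t = log(3), u = 3.
The integral becomes 4·∫ u**4 du from 1 to 3, with antiderivative 4*u**5/5.
Back in t: F(t) = 4*exp(5*t)/5.
Then F(log(3)) - F(0) = (972/5) - (4/5) = 968/5.

968/5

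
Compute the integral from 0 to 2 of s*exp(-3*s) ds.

(-7 + exp(6))*exp(-6)/9

Integrate by parts once (u = s, dv = exp(-3*s) ds).
An antiderivative is F(s) = (-3*s - 1)*exp(-3*s)/9.
Then F(2) - F(0) = (-7*exp(-6)/9) - (-1/9) = (-7 + exp(6))*exp(-6)/9.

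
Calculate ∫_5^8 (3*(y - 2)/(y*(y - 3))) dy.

log(32/5)

Factor the denominator: y**2 - 3*y = y(y - 3).
Partial fractions: 3*(y - 2)/(y*(y - 3)) = 2/y + 1/(y - 3).
An antiderivative is F(y) = 2*log(y) + log(y - 3).
Then F(8) - F(5) = (log(5) + 6*log(2)) - (log(50)) = log(32/5).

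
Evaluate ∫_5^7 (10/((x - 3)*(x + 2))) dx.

-4*log(3) + 2*log(2) + 2*log(7)

Factor the denominator: x**2 - x - 6 = (x + 2)(x - 3).
Partial fractions: 10/((x - 3)*(x + 2)) = -2/(x + 2) + 2/(x - 3).
An antiderivative is F(x) = 2*log(x - 3) - 2*log(x + 2).
Then F(7) - F(5) = (log(16/81)) - (log(4/49)) = -4*log(3) + 2*log(2) + 2*log(7).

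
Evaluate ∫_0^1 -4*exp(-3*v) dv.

An antiderivative is F(v) = 4*exp(-3*v)/3.
Then F(1) - F(0) = (4*exp(-3)/3) - (4/3) = -4/3 + 4*exp(-3)/3.

-4/3 + 4*exp(-3)/3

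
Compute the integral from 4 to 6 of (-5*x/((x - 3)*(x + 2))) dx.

Factor the denominator: x**2 - x - 6 = (x + 2)(x - 3).
Partial fractions: -5*x/((x - 3)*(x + 2)) = -2/(x + 2) - 3/(x - 3).
An antiderivative is F(x) = -3*log(x - 3) - 2*log(x + 2).
Then F(6) - F(4) = (-6*log(2) - 3*log(3)) - (-log(36)) = -log(48).

-log(48)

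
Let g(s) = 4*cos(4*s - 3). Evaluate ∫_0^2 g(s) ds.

sin(5) + sin(3)

Let u = 4*s - 3, so du = 4 ds. When s = 0, u = -3; when s = 2, u = 5.
The integral becomes ∫ cos(u) du from -3 to 5, with antiderivative sin(u).
Back in s: F(s) = sin(4*s - 3).
Then F(2) - F(0) = (sin(5)) - (-sin(3)) = sin(5) + sin(3).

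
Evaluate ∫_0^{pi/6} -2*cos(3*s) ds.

-2/3

An antiderivative is F(s) = -2*sin(3*s)/3.
Then F(pi/6) - F(0) = (-2/3) - (0) = -2/3.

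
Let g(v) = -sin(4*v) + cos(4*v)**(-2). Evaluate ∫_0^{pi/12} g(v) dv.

-1/8 + sqrt(3)/4

An antiderivative is F(v) = cos(4*v)/4 + tan(4*v)/4.
Then F(pi/12) - F(0) = (1/8 + sqrt(3)/4) - (1/4) = -1/8 + sqrt(3)/4.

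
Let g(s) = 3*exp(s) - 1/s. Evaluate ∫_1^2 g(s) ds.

-3*exp(1) - log(2) + 3*exp(2)

An antiderivative is F(s) = 3*exp(s) - log(s).
Then F(2) - F(1) = (-log(2) + 3*exp(2)) - (3*exp(1)) = -3*exp(1) - log(2) + 3*exp(2).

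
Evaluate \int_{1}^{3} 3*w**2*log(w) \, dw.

-26/3 + 27*log(3)

Integrate by parts once (u = ln w, dv = 3*w**2 dw).
An antiderivative is F(w) = w**3*(3*log(w) - 1)/3.
Then F(3) - F(1) = (-9 + 27*log(3)) - (-1/3) = -26/3 + 27*log(3).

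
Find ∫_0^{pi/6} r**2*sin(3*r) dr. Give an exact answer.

-2/27 + pi/27

Integrate by parts twice (u = r^2, dv = sin(3*r) dr).
An antiderivative is F(r) = -r**2*cos(3*r)/3 + 2*r*sin(3*r)/9 + 2*cos(3*r)/27.
Then F(pi/6) - F(0) = (pi/27) - (2/27) = -2/27 + pi/27.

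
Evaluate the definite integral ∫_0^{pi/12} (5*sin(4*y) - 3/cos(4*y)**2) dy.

5/8 - 3*sqrt(3)/4

An antiderivative is F(y) = -5*cos(4*y)/4 - 3*tan(4*y)/4.
Then F(pi/12) - F(0) = (-3*sqrt(3)/4 - 5/8) - (-5/4) = 5/8 - 3*sqrt(3)/4.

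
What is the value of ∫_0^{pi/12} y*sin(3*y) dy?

Integrate by parts once (u = y, dv = sin(3*y) dy).
An antiderivative is F(y) = -y*cos(3*y)/3 + sin(3*y)/9.
Then F(pi/12) - F(0) = (sqrt(2)*(4 - pi)/72) - (0) = sqrt(2)*(4 - pi)/72.

sqrt(2)*(4 - pi)/72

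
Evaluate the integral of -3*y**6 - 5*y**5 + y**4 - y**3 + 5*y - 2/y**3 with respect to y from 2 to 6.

-49592278/315

By the power rule, an antiderivative is F(y) = -3*y**7/7 - 5*y**6/6 + y**5/5 - y**4/4 + 5*y**2/2 + y**(-2).
Then F(6) - F(2) = (-198489493/1260) - (-40127/420) = -49592278/315.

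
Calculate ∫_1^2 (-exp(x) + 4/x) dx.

-exp(2) + exp(1) + log(16)

An antiderivative is F(x) = -exp(x) + 4*log(x).
Then F(2) - F(1) = (-exp(2) + log(16)) - (-exp(1)) = -exp(2) + exp(1) + log(16).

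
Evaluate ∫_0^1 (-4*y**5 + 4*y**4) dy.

2/15

By the power rule, an antiderivative is F(y) = -2*y**6/3 + 4*y**5/5.
Then F(1) - F(0) = (2/15) - (0) = 2/15.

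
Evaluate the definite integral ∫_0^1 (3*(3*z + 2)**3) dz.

609/4

Let u = 3*z + 2, so du = 3 dz. When z = 0, u = 2; when z = 1, u = 5.
The integral becomes ∫ u**3 du from 2 to 5, with antiderivative u**4/4.
Back in z: F(z) = (3*z + 2)**4/4.
Then F(1) - F(0) = (625/4) - (4) = 609/4.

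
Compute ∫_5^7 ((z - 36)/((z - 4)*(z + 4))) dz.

Factor the denominator: z**2 - 16 = (z + 4)(z - 4).
Partial fractions: (z - 36)/((z - 4)*(z + 4)) = 5/(z + 4) - 4/(z - 4).
An antiderivative is F(z) = -4*log(z - 4) + 5*log(z + 4).
Then F(7) - F(5) = (-4*log(3) + 5*log(11)) - (10*log(3)) = -14*log(3) + 5*log(11).

-14*log(3) + 5*log(11)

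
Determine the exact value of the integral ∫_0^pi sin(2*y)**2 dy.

Use the identity sin^2(2*y) = (1 - cos(4*y))/2.
An antiderivative is F(y) = y/2 - sin(4*y)/8.
Then F(pi) - F(0) = (pi/2) - (0) = pi/2.

pi/2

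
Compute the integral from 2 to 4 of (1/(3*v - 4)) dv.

2*log(2)/3

An antiderivative is F(v) = log(3*v - 4)/3.
Then F(4) - F(2) = (log(2)) - (log(2)/3) = 2*log(2)/3.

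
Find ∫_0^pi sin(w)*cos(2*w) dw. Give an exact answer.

-2/3

Use the identity sin(w)cos(2*w) = [sin(3*w) + sin(-w)]/2.
An antiderivative is F(w) = cos(w)/2 - cos(3*w)/6.
Then F(pi) - F(0) = (-1/3) - (1/3) = -2/3.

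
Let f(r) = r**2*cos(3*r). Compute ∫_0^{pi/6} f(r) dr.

-2/27 + pi**2/108

Integrate by parts twice (u = r^2, dv = cos(3*r) dr).
An antiderivative is F(r) = r**2*sin(3*r)/3 + 2*r*cos(3*r)/9 - 2*sin(3*r)/27.
Then F(pi/6) - F(0) = (-2/27 + pi**2/108) - (0) = -2/27 + pi**2/108.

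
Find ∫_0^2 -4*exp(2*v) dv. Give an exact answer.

2 - 2*exp(4)

An antiderivative is F(v) = -2*exp(2*v).
Then F(2) - F(0) = (-2*exp(4)) - (-2) = 2 - 2*exp(4).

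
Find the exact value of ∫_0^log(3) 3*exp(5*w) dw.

Let u = exp(w), so du = exp(w) dw. When w = 0, u = 1; when w = log(3), u = 3.
The integral becomes 3·∫ u**4 du from 1 to 3, with antiderivative 3*u**5/5.
Back in w: F(w) = 3*exp(5*w)/5.
Then F(log(3)) - F(0) = (729/5) - (3/5) = 726/5.

726/5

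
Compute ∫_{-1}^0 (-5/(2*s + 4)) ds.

An antiderivative is F(s) = -5*log(2*s + 4)/2.
Then F(0) - F(-1) = (-log(32)) - (-5*log(2)/2) = -5*log(2)/2.

-5*log(2)/2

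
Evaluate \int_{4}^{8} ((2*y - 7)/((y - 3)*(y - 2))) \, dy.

Factor the denominator: y**2 - 5*y + 6 = (y - 2)(y - 3).
Partial fractions: (2*y - 7)/((y - 3)*(y - 2)) = 3/(y - 2) - 1/(y - 3).
An antiderivative is F(y) = -log(y - 3) + 3*log(y - 2).
Then F(8) - F(4) = (-log(5) + 3*log(2) + 3*log(3)) - (log(8)) = log(27/5).

log(27/5)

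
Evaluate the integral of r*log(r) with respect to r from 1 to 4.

Integrate by parts once (u = ln r, dv = r dr).
An antiderivative is F(r) = r**2*(2*log(r) - 1)/4.
Then F(4) - F(1) = (-4 + 16*log(2)) - (-1/4) = -15/4 + 16*log(2).

-15/4 + 16*log(2)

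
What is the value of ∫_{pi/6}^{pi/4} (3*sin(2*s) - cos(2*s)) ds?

An antiderivative is F(s) = -sin(2*s)/2 - 3*cos(2*s)/2.
Then F(pi/4) - F(pi/6) = (-1/2) - (-3/4 - sqrt(3)/4) = 1/4 + sqrt(3)/4.

1/4 + sqrt(3)/4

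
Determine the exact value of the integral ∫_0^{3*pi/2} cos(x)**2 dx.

Use the identity cos^2(x) = (1 + cos(2*x))/2.
An antiderivative is F(x) = x/2 + sin(2*x)/4.
Then F(3*pi/2) - F(0) = (3*pi/4) - (0) = 3*pi/4.

3*pi/4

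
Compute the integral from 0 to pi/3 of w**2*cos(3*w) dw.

-2*pi/27

Integrate by parts twice (u = w^2, dv = cos(3*w) dw).
An antiderivative is F(w) = w**2*sin(3*w)/3 + 2*w*cos(3*w)/9 - 2*sin(3*w)/27.
Then F(pi/3) - F(0) = (-2*pi/27) - (0) = -2*pi/27.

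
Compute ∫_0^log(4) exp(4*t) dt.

Let u = exp(t), so du = exp(t) dt. When t = 0, u = 1; when t = log(4), u = 4.
The integral becomes ∫ u**3 du from 1 to 4, with antiderivative u**4/4.
Back in t: F(t) = exp(4*t)/4.
Then F(log(4)) - F(0) = (64) - (1/4) = 255/4.

255/4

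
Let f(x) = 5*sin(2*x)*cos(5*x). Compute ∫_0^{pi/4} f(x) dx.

-25*sqrt(2)/42 - 10/21

Use the identity sin(2*x)cos(5*x) = [sin(7*x) + sin(-3*x)]/2.
An antiderivative is F(x) = 5*cos(3*x)/6 - 5*cos(7*x)/14.
Then F(pi/4) - F(0) = (-25*sqrt(2)/42) - (10/21) = -25*sqrt(2)/42 - 10/21.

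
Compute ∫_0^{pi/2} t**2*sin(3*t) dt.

-pi/9 - 2/27

Integrate by parts twice (u = t^2, dv = sin(3*t) dt).
An antiderivative is F(t) = -t**2*cos(3*t)/3 + 2*t*sin(3*t)/9 + 2*cos(3*t)/27.
Then F(pi/2) - F(0) = (-pi/9) - (2/27) = -pi/9 - 2/27.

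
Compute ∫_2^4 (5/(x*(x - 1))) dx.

Factor the denominator: x**2 - x = x(x - 1).
Partial fractions: 5/(x*(x - 1)) = -5/x + 5/(x - 1).
An antiderivative is F(x) = -5*log(x) + 5*log(x - 1).
Then F(4) - F(2) = (-10*log(2) + 5*log(3)) - (-log(32)) = -5*log(2) + 5*log(3).

-5*log(2) + 5*log(3)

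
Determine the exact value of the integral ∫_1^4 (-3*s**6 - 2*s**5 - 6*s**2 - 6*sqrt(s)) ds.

-59782/7

By the power rule, an antiderivative is F(s) = -3*s**7/7 - s**6/3 - 4*s**(3/2) - 2*s**3.
Then F(4) - F(1) = (-179488/21) - (-142/21) = -59782/7.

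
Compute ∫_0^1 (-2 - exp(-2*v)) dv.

An antiderivative is F(v) = -2*v + exp(-2*v)/2.
Then F(1) - F(0) = (-2 + exp(-2)/2) - (1/2) = -5/2 + exp(-2)/2.

-5/2 + exp(-2)/2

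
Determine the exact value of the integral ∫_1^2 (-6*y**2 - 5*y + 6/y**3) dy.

-77/4

By the power rule, an antiderivative is F(y) = -2*y**3 - 5*y**2/2 - 3/y**2.
Then F(2) - F(1) = (-107/4) - (-15/2) = -77/4.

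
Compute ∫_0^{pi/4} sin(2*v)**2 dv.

pi/8

Use the identity sin^2(2*v) = (1 - cos(4*v))/2.
An antiderivative is F(v) = v/2 - sin(4*v)/8.
Then F(pi/4) - F(0) = (pi/8) - (0) = pi/8.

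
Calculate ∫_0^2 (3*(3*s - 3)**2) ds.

Let u = 3*s - 3, so du = 3 ds. When s = 0, u = -3; when s = 2, u = 3.
The integral becomes ∫ u**2 du from -3 to 3, with antiderivative u**3/3.
Back in s: F(s) = (3*s - 3)**3/3.
Then F(2) - F(0) = (9) - (-9) = 18.

18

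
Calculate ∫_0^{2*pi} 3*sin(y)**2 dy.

3*pi

Use the identity sin^2(y) = (1 - cos(2*y))/2.
An antiderivative is F(y) = 3*y/2 - 3*sin(2*y)/4.
Then F(2*pi) - F(0) = (3*pi) - (0) = 3*pi.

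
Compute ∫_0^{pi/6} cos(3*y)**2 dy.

Use the identity cos^2(3*y) = (1 + cos(6*y))/2.
An antiderivative is F(y) = y/2 + sin(6*y)/12.
Then F(pi/6) - F(0) = (pi/12) - (0) = pi/12.

pi/12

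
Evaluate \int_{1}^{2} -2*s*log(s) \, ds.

Integrate by parts once (u = ln s, dv = -2*s ds).
An antiderivative is F(s) = -s**2*(2*log(s) - 1)/2.
Then F(2) - F(1) = (2 - log(16)) - (1/2) = 3/2 - log(16).

3/2 - log(16)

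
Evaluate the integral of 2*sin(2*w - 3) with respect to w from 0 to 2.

Let u = 2*w - 3, so du = 2 dw. When w = 0, u = -3; when w = 2, u = 1.
The integral becomes ∫ sin(u) du from -3 to 1, with antiderivative -cos(u).
Back in w: F(w) = -cos(2*w - 3).
Then F(2) - F(0) = (-cos(1)) - (-cos(3)) = cos(3) - cos(1).

cos(3) - cos(1)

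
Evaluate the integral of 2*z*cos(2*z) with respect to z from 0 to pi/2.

-1

Integrate by parts once (u = z, dv = 2*cos(2*z) dz).
An antiderivative is F(z) = z*sin(2*z) + cos(2*z)/2.
Then F(pi/2) - F(0) = (-1/2) - (1/2) = -1.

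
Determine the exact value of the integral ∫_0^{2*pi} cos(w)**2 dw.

pi

Use the identity cos^2(w) = (1 + cos(2*w))/2.
An antiderivative is F(w) = w/2 + sin(2*w)/4.
Then F(2*pi) - F(0) = (pi) - (0) = pi.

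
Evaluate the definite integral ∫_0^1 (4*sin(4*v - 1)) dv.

cos(1) - cos(3)

Let u = 4*v - 1, so du = 4 dv. When v = 0, u = -1; when v = 1, u = 3.
The integral becomes ∫ sin(u) du from -1 to 3, with antiderivative -cos(u).
Back in v: F(v) = -cos(4*v - 1).
Then F(1) - F(0) = (-cos(3)) - (-cos(1)) = cos(1) - cos(3).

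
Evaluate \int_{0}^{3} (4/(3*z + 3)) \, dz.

An antiderivative is F(z) = 4*log(3*z + 3)/3.
Then F(3) - F(0) = (4*log(12)/3) - (4*log(3)/3) = 8*log(2)/3.

8*log(2)/3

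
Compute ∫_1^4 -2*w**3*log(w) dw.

Integrate by parts once (u = ln w, dv = -2*w**3 dw).
An antiderivative is F(w) = -w**4*(4*log(w) - 1)/8.
Then F(4) - F(1) = (32 - 256*log(2)) - (1/8) = 255/8 - 256*log(2).

255/8 - 256*log(2)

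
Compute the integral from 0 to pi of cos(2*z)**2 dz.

pi/2

Use the identity cos^2(2*z) = (1 + cos(4*z))/2.
An antiderivative is F(z) = z/2 + sin(4*z)/8.
Then F(pi) - F(0) = (pi/2) - (0) = pi/2.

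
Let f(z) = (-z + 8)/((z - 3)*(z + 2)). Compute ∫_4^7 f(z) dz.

log(16/9)

Factor the denominator: z**2 - z - 6 = (z + 2)(z - 3).
Partial fractions: (-z + 8)/((z - 3)*(z + 2)) = -2/(z + 2) + 1/(z - 3).
An antiderivative is F(z) = log(z - 3) - 2*log(z + 2).
Then F(7) - F(4) = (log(4/81)) - (-log(36)) = log(16/9).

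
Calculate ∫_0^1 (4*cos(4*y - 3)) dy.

sin(3) + sin(1)

Let u = 4*y - 3, so du = 4 dy. When y = 0, u = -3; when y = 1, u = 1.
The integral becomes ∫ cos(u) du from -3 to 1, with antiderivative sin(u).
Back in y: F(y) = sin(4*y - 3).
Then F(1) - F(0) = (sin(1)) - (-sin(3)) = sin(3) + sin(1).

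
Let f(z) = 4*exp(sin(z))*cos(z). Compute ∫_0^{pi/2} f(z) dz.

-4 + 4*E

Let u = sin(z), so du = cos(z) dz. When z = 0, u = 0; when z = pi/2, u = 1.
The integral becomes 4·∫ exp(u) du from 0 to 1, with antiderivative 4*exp(u).
Back in z: F(z) = 4*exp(sin(z)).
Then F(pi/2) - F(0) = (4*E) - (4) = -4 + 4*E.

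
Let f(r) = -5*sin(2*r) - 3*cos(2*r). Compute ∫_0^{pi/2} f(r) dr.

An antiderivative is F(r) = -3*sin(2*r)/2 + 5*cos(2*r)/2.
Then F(pi/2) - F(0) = (-5/2) - (5/2) = -5.

-5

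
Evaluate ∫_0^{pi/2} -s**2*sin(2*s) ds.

1/2 - pi**2/8

Integrate by parts twice (u = s^2, dv = -sin(2*s) ds).
An antiderivative is F(s) = s**2*cos(2*s)/2 - s*sin(2*s)/2 - cos(2*s)/4.
Then F(pi/2) - F(0) = (1/4 - pi**2/8) - (-1/4) = 1/2 - pi**2/8.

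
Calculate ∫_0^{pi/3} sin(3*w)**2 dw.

pi/6

Use the identity sin^2(3*w) = (1 - cos(6*w))/2.
An antiderivative is F(w) = w/2 - sin(6*w)/12.
Then F(pi/3) - F(0) = (pi/6) - (0) = pi/6.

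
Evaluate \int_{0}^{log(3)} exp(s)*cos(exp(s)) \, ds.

Let u = exp(s), so du = exp(s) ds. When s = 0, u = 1; when s = log(3), u = 3.
The integral becomes ∫ cos(u) du from 1 to 3, with antiderivative sin(u).
Back in s: F(s) = sin(exp(s)).
Then F(log(3)) - F(0) = (sin(3)) - (sin(1)) = -sin(1) + sin(3).

-sin(1) + sin(3)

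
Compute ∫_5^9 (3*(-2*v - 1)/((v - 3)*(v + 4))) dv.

Factor the denominator: v**2 + v - 12 = (v + 4)(v - 3).
Partial fractions: 3*(-2*v - 1)/((v - 3)*(v + 4)) = -3/(v + 4) - 3/(v - 3).
An antiderivative is F(v) = -3*log(v - 3) - 3*log(v + 4).
Then F(9) - F(5) = (-3*log(13) - 3*log(3) - 3*log(2)) - (-6*log(3) - 3*log(2)) = -3*log(13) + 3*log(3).

-3*log(13) + 3*log(3)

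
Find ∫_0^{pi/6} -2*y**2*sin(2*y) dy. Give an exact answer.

-sqrt(3)*pi/12 + pi**2/72 + 1/4

Integrate by parts twice (u = y^2, dv = -2*sin(2*y) dy).
An antiderivative is F(y) = y**2*cos(2*y) - y*sin(2*y) - cos(2*y)/2.
Then F(pi/6) - F(0) = (-sqrt(3)*pi/12 - 1/4 + pi**2/72) - (-1/2) = -sqrt(3)*pi/12 + pi**2/72 + 1/4.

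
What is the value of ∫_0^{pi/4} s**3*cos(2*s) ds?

Integrate by parts 3 times (u = s^3, dv = cos(2*s) ds).
An antiderivative is F(s) = s**3*sin(2*s)/2 + 3*s**2*cos(2*s)/4 - 3*s*sin(2*s)/4 - 3*cos(2*s)/8.
Then F(pi/4) - F(0) = (pi*(-24 + pi**2)/128) - (-3/8) = -3*pi/16 + pi**3/128 + 3/8.

-3*pi/16 + pi**3/128 + 3/8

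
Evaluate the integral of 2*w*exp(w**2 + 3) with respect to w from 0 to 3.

-exp(3) + exp(12)

Let u = w**2 + 3, so du = 2*w dw. When w = 0, u = 3; when w = 3, u = 12.
The integral becomes ∫ exp(u) du from 3 to 12, with antiderivative exp(u).
Back in w: F(w) = exp(w**2 + 3).
Then F(3) - F(0) = (exp(12)) - (exp(3)) = -exp(3) + exp(12).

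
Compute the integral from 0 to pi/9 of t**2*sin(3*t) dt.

-1/27 - pi**2/486 + sqrt(3)*pi/81

Integrate by parts twice (u = t^2, dv = sin(3*t) dt).
An antiderivative is F(t) = -t**2*cos(3*t)/3 + 2*t*sin(3*t)/9 + 2*cos(3*t)/27.
Then F(pi/9) - F(0) = (-pi**2/486 + 1/27 + sqrt(3)*pi/81) - (2/27) = -1/27 - pi**2/486 + sqrt(3)*pi/81.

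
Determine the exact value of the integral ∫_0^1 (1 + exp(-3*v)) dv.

4/3 - exp(-3)/3

An antiderivative is F(v) = v - exp(-3*v)/3.
Then F(1) - F(0) = (1 - exp(-3)/3) - (-1/3) = 4/3 - exp(-3)/3.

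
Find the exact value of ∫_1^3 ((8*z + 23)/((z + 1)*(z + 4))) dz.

-3*log(5) + 5*log(2) + 3*log(7)

Factor the denominator: z**2 + 5*z + 4 = (z + 4)(z + 1).
Partial fractions: (8*z + 23)/((z + 1)*(z + 4)) = 3/(z + 4) + 5/(z + 1).
An antiderivative is F(z) = 5*log(z + 1) + 3*log(z + 4).
Then F(3) - F(1) = (3*log(7) + 10*log(2)) - (5*log(2) + 3*log(5)) = -3*log(5) + 5*log(2) + 3*log(7).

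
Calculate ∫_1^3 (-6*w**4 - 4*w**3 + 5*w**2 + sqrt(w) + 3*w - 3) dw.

-4826/15 + 2*sqrt(3)

By the power rule, an antiderivative is F(w) = -6*w**5/5 - w**4 + 2*w**(3/2)/3 + 5*w**3/3 + 3*w**2/2 - 3*w.
Then F(3) - F(1) = (-3231/10 + 2*sqrt(3)) - (-41/30) = -4826/15 + 2*sqrt(3).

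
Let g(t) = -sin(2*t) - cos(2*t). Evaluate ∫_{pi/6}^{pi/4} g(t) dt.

An antiderivative is F(t) = -sin(2*t)/2 + cos(2*t)/2.
Then F(pi/4) - F(pi/6) = (-1/2) - (1/4 - sqrt(3)/4) = -3/4 + sqrt(3)/4.

-3/4 + sqrt(3)/4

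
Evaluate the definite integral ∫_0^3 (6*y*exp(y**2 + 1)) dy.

-3*exp(1)*(1 - exp(9))

Let u = y**2 + 1, so du = 2*y dy. When y = 0, u = 1; when y = 3, u = 10.
The integral becomes 3·∫ exp(u) du from 1 to 10, with antiderivative 3*exp(u).
Back in y: F(y) = 3*exp(y**2 + 1).
Then F(3) - F(0) = (3*exp(10)) - (3*exp(1)) = -3*exp(1)*(1 - exp(9)).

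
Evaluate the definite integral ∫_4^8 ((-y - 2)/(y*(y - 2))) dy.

Factor the denominator: y**2 - 2*y = y(y - 2).
Partial fractions: (-y - 2)/(y*(y - 2)) = 1/y - 2/(y - 2).
An antiderivative is F(y) = log(y) - 2*log(y - 2).
Then F(8) - F(4) = (log(2/9)) - (0) = log(2/9).

log(2/9)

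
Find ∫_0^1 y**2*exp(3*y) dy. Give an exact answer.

-2/27 + 5*exp(3)/27

Integrate by parts twice (u = y^2, dv = exp(3*y) dy).
An antiderivative is F(y) = (9*y**2 - 6*y + 2)*exp(3*y)/27.
Then F(1) - F(0) = (5*exp(3)/27) - (2/27) = -2/27 + 5*exp(3)/27.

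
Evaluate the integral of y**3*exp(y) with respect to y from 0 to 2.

6 + 2*exp(2)

Integrate by parts 3 times (u = y^3, dv = exp(y) dy).
An antiderivative is F(y) = (y**3 - 3*y**2 + 6*y - 6)*exp(y).
Then F(2) - F(0) = (2*exp(2)) - (-6) = 6 + 2*exp(2).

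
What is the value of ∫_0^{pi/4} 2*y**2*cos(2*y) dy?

Integrate by parts twice (u = y^2, dv = 2*cos(2*y) dy).
An antiderivative is F(y) = y**2*sin(2*y) + y*cos(2*y) - sin(2*y)/2.
Then F(pi/4) - F(0) = (-1/2 + pi**2/16) - (0) = -1/2 + pi**2/16.

-1/2 + pi**2/16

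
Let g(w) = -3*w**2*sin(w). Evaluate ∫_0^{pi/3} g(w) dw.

-sqrt(3)*pi + pi**2/6 + 3

Integrate by parts twice (u = w^2, dv = -3*sin(w) dw).
An antiderivative is F(w) = 3*w**2*cos(w) - 6*w*sin(w) - 6*cos(w).
Then F(pi/3) - F(0) = (-sqrt(3)*pi - 3 + pi**2/6) - (-6) = -sqrt(3)*pi + pi**2/6 + 3.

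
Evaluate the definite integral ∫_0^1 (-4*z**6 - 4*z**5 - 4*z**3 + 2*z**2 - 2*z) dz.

-18/7

By the power rule, an antiderivative is F(z) = -4*z**7/7 - 2*z**6/3 - z**4 + 2*z**3/3 - z**2.
Then F(1) - F(0) = (-18/7) - (0) = -18/7.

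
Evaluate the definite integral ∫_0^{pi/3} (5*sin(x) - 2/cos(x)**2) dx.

An antiderivative is F(x) = -5*cos(x) - 2*tan(x).
Then F(pi/3) - F(0) = (-2*sqrt(3) - 5/2) - (-5) = 5/2 - 2*sqrt(3).

5/2 - 2*sqrt(3)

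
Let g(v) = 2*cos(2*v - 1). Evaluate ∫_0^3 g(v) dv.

Let u = 2*v - 1, so du = 2 dv. When v = 0, u = -1; when v = 3, u = 5.
The integral becomes ∫ cos(u) du from -1 to 5, with antiderivative sin(u).
Back in v: F(v) = sin(2*v - 1).
Then F(3) - F(0) = (sin(5)) - (-sin(1)) = sin(5) + sin(1).

sin(5) + sin(1)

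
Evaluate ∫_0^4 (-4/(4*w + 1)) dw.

An antiderivative is F(w) = -log(4*w + 1).
Then F(4) - F(0) = (-log(17)) - (0) = -log(17).

-log(17)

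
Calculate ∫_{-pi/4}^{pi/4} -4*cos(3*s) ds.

An antiderivative is F(s) = -4*sin(3*s)/3.
Then F(pi/4) - F(-pi/4) = (-2*sqrt(2)/3) - (2*sqrt(2)/3) = -4*sqrt(2)/3.

-4*sqrt(2)/3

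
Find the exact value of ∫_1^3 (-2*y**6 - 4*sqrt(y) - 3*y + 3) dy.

-13186/21 - 8*sqrt(3)

By the power rule, an antiderivative is F(y) = -2*y**7/7 - 8*y**(3/2)/3 - 3*y**2/2 + 3*y.
Then F(3) - F(1) = (-8811/14 - 8*sqrt(3)) - (-61/42) = -13186/21 - 8*sqrt(3).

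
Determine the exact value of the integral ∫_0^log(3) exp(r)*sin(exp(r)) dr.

cos(1) - cos(3)

Let u = exp(r), so du = exp(r) dr. When r = 0, u = 1; when r = log(3), u = 3.
The integral becomes ∫ sin(u) du from 1 to 3, with antiderivative -cos(u).
Back in r: F(r) = -cos(exp(r)).
Then F(log(3)) - F(0) = (-cos(3)) - (-cos(1)) = cos(1) - cos(3).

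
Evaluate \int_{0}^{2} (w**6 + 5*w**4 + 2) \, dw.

By the power rule, an antiderivative is F(w) = w**7/7 + w**5 + 2*w.
Then F(2) - F(0) = (380/7) - (0) = 380/7.

380/7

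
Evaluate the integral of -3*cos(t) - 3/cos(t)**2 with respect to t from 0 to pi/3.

-9*sqrt(3)/2

An antiderivative is F(t) = -3*sin(t) - 3*tan(t).
Then F(pi/3) - F(0) = (-9*sqrt(3)/2) - (0) = -9*sqrt(3)/2.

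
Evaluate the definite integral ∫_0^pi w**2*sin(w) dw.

-4 + pi**2

Integrate by parts twice (u = w^2, dv = sin(w) dw).
An antiderivative is F(w) = -w**2*cos(w) + 2*w*sin(w) + 2*cos(w).
Then F(pi) - F(0) = (-2 + pi**2) - (2) = -4 + pi**2.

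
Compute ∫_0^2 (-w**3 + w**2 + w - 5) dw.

By the power rule, an antiderivative is F(w) = -w**4/4 + w**3/3 + w**2/2 - 5*w.
Then F(2) - F(0) = (-28/3) - (0) = -28/3.

-28/3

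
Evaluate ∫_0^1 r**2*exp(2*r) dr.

-1/4 + exp(2)/4

Integrate by parts twice (u = r^2, dv = exp(2*r) dr).
An antiderivative is F(r) = (2*r**2 - 2*r + 1)*exp(2*r)/4.
Then F(1) - F(0) = (exp(2)/4) - (1/4) = -1/4 + exp(2)/4.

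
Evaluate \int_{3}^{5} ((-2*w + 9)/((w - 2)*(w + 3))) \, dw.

Factor the denominator: w**2 + w - 6 = (w + 3)(w - 2).
Partial fractions: (-2*w + 9)/((w - 2)*(w + 3)) = -3/(w + 3) + 1/(w - 2).
An antiderivative is F(w) = log(w - 2) - 3*log(w + 3).
Then F(5) - F(3) = (-9*log(2) + log(3)) - (-3*log(3) - 3*log(2)) = log(81/64).

log(81/64)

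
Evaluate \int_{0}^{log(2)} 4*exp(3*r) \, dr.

28/3

Let u = exp(r), so du = exp(r) dr. When r = 0, u = 1; when r = log(2), u = 2.
The integral becomes 4·∫ u**2 du from 1 to 2, with antiderivative 4*u**3/3.
Back in r: F(r) = 4*exp(3*r)/3.
Then F(log(2)) - F(0) = (32/3) - (4/3) = 28/3.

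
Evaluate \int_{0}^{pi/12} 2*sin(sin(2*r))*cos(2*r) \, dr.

1 - cos(1/2)

Let u = sin(2*r), so du = 2*cos(2*r) dr. When r = 0, u = 0; when r = pi/12, u = 1/2.
The integral becomes ∫ sin(u) du from 0 to 1/2, with antiderivative -cos(u).
Back in r: F(r) = -cos(sin(2*r)).
Then F(pi/12) - F(0) = (-cos(1/2)) - (-1) = 1 - cos(1/2).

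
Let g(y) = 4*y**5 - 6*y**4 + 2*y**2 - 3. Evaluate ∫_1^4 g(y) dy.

By the power rule, an antiderivative is F(y) = 2*y**6/3 - 6*y**5/5 + 2*y**3/3 - 3*y.
Then F(4) - F(1) = (22988/15) - (-43/15) = 7677/5.

7677/5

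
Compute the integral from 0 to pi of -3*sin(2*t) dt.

0

An antiderivative is F(t) = 3*cos(2*t)/2.
Then F(pi) - F(0) = (3/2) - (3/2) = 0.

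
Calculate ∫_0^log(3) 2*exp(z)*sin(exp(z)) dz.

2*cos(1) - 2*cos(3)

Let u = exp(z), so du = exp(z) dz. When z = 0, u = 1; when z = log(3), u = 3.
The integral becomes 2·∫ sin(u) du from 1 to 3, with antiderivative -2*cos(u).
Back in z: F(z) = -2*cos(exp(z)).
Then F(log(3)) - F(0) = (-2*cos(3)) - (-2*cos(1)) = 2*cos(1) - 2*cos(3).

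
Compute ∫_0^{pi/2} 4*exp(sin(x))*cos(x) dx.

Let u = sin(x), so du = cos(x) dx. When x = 0, u = 0; when x = pi/2, u = 1.
The integral becomes 4·∫ exp(u) du from 0 to 1, with antiderivative 4*exp(u).
Back in x: F(x) = 4*exp(sin(x)).
Then F(pi/2) - F(0) = (4*E) - (4) = -4 + 4*E.

-4 + 4*E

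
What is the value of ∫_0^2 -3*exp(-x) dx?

-3 + 3*exp(-2)

An antiderivative is F(x) = 3*exp(-x).
Then F(2) - F(0) = (3*exp(-2)) - (3) = -3 + 3*exp(-2).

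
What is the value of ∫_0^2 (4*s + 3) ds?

By the power rule, an antiderivative is F(s) = 2*s**2 + 3*s.
Then F(2) - F(0) = (14) - (0) = 14.

14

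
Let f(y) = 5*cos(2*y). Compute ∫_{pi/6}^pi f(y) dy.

An antiderivative is F(y) = 5*sin(2*y)/2.
Then F(pi) - F(pi/6) = (0) - (5*sqrt(3)/4) = -5*sqrt(3)/4.

-5*sqrt(3)/4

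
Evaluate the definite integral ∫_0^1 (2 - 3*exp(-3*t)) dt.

exp(-3) + 1

An antiderivative is F(t) = 2*t + exp(-3*t).
Then F(1) - F(0) = (exp(-3) + 2) - (1) = exp(-3) + 1.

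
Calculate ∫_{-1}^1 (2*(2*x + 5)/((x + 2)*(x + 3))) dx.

log(36)

Factor the denominator: x**2 + 5*x + 6 = (x + 3)(x + 2).
Partial fractions: 2*(2*x + 5)/((x + 2)*(x + 3)) = 2/(x + 3) + 2/(x + 2).
An antiderivative is F(x) = 2*log(x + 2) + 2*log(x + 3).
Then F(1) - F(-1) = (2*log(3) + 4*log(2)) - (log(4)) = log(36).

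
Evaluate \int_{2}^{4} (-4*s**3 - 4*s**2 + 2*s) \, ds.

By the power rule, an antiderivative is F(s) = -s**4 - 4*s**3/3 + s**2.
Then F(4) - F(2) = (-976/3) - (-68/3) = -908/3.

-908/3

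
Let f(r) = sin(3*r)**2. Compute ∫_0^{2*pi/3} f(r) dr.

Use the identity sin^2(3*r) = (1 - cos(6*r))/2.
An antiderivative is F(r) = r/2 - sin(6*r)/12.
Then F(2*pi/3) - F(0) = (pi/3) - (0) = pi/3.

pi/3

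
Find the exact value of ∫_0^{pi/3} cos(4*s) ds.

An antiderivative is F(s) = sin(4*s)/4.
Then F(pi/3) - F(0) = (-sqrt(3)/8) - (0) = -sqrt(3)/8.

-sqrt(3)/8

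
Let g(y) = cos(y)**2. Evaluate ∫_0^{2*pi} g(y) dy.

pi

Use the identity cos^2(y) = (1 + cos(2*y))/2.
An antiderivative is F(y) = y/2 + sin(2*y)/4.
Then F(2*pi) - F(0) = (pi) - (0) = pi.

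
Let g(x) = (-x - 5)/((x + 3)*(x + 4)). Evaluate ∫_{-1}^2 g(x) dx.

Factor the denominator: x**2 + 7*x + 12 = (x + 4)(x + 3).
Partial fractions: (-x - 5)/((x + 3)*(x + 4)) = 1/(x + 4) - 2/(x + 3).
An antiderivative is F(x) = -2*log(x + 3) + log(x + 4).
Then F(2) - F(-1) = (log(6/25)) - (log(3/4)) = log(8/25).

log(8/25)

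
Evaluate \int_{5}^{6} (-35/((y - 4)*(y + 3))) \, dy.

-20*log(2) + 10*log(3)

Factor the denominator: y**2 - y - 12 = (y + 3)(y - 4).
Partial fractions: -35/((y - 4)*(y + 3)) = 5/(y + 3) - 5/(y - 4).
An antiderivative is F(y) = -5*log(y - 4) + 5*log(y + 3).
Then F(6) - F(5) = (-5*log(2) + 10*log(3)) - (15*log(2)) = -20*log(2) + 10*log(3).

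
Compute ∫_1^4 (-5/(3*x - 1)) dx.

An antiderivative is F(x) = -5*log(3*x - 1)/3.
Then F(4) - F(1) = (-5*log(11)/3) - (-5*log(2)/3) = -5*log(11)/3 + 5*log(2)/3.

-5*log(11)/3 + 5*log(2)/3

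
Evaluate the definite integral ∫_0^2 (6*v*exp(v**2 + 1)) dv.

Let u = v**2 + 1, so du = 2*v dv. When v = 0, u = 1; when v = 2, u = 5.
The integral becomes 3·∫ exp(u) du from 1 to 5, with antiderivative 3*exp(u).
Back in v: F(v) = 3*exp(v**2 + 1).
Then F(2) - F(0) = (3*exp(5)) - (3*exp(1)) = -3*exp(1)*(1 - exp(4)).

-3*exp(1)*(1 - exp(4))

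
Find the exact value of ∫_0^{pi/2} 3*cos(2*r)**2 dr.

Use the identity cos^2(2*r) = (1 + cos(4*r))/2.
An antiderivative is F(r) = 3*r/2 + 3*sin(4*r)/8.
Then F(pi/2) - F(0) = (3*pi/4) - (0) = 3*pi/4.

3*pi/4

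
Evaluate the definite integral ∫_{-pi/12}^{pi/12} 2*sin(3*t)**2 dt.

-1/3 + pi/6

Use the identity sin^2(3*t) = (1 - cos(6*t))/2.
An antiderivative is F(t) = t - sin(6*t)/6.
Then F(pi/12) - F(-pi/12) = (-1/6 + pi/12) - (1/6 - pi/12) = -1/3 + pi/6.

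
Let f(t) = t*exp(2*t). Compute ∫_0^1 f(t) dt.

1/4 + exp(2)/4

Integrate by parts once (u = t, dv = exp(2*t) dt).
An antiderivative is F(t) = (2*t - 1)*exp(2*t)/4.
Then F(1) - F(0) = (exp(2)/4) - (-1/4) = 1/4 + exp(2)/4.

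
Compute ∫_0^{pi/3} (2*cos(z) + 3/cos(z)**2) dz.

An antiderivative is F(z) = 2*sin(z) + 3*tan(z).
Then F(pi/3) - F(0) = (4*sqrt(3)) - (0) = 4*sqrt(3).

4*sqrt(3)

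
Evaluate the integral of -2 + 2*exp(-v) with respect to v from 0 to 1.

-2*exp(-1)

An antiderivative is F(v) = -2*v - 2*exp(-v).
Then F(1) - F(0) = (-2 - 2*exp(-1)) - (-2) = -2*exp(-1).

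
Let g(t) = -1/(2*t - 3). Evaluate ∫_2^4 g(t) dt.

-log(5)/2

An antiderivative is F(t) = -log(2*t - 3)/2.
Then F(4) - F(2) = (-log(5)/2) - (0) = -log(5)/2.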